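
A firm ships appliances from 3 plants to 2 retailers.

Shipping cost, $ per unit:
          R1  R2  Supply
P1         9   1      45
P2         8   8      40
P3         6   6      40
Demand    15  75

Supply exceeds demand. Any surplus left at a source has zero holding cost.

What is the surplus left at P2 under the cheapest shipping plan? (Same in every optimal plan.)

35

Minimum-cost shipments:
  P1 to R2: 45 × $1 = $45
  P2 to R1: 5 × $8 = $40
  P3 to R1: 10 × $6 = $60
  P3 to R2: 30 × $6 = $180
Total cost = $325.
P2 ships 5 of its 40, leaving 35.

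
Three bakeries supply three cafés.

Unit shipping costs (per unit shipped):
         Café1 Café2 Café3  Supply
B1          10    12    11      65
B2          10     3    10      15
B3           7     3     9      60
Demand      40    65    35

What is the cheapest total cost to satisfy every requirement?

Optimal allocation:
  B1 to Café1: 30 trays
  B1 to Café3: 35 trays
  B2 to Café2: 15 trays
  B3 to Café1: 10 trays
  B3 to Café2: 50 trays
Total cost = 950.

950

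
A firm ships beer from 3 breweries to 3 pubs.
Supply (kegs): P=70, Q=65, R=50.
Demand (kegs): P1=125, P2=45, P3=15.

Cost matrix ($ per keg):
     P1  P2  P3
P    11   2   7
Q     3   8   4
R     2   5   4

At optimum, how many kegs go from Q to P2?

0

Solving gives:
  P to P1: 10 × $11 = $110
  P to P2: 45 × $2 = $90
  P to P3: 15 × $7 = $105
  Q to P1: 65 × $3 = $195
  R to P1: 50 × $2 = $100
Total cost = $600.
The route Q→P2 is not used.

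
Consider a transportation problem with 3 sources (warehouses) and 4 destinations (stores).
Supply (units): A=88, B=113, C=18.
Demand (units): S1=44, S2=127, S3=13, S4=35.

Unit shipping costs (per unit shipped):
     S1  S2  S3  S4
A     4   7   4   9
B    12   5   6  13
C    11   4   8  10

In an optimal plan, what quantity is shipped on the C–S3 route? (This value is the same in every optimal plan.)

Solving gives:
  A to S1: 44 × 4 = 176
  A to S3: 9 × 4 = 36
  A to S4: 35 × 9 = 315
  B to S2: 109 × 5 = 545
  B to S3: 4 × 6 = 24
  C to S2: 18 × 4 = 72
Total cost = 1168.
The route C→S3 is not used.

0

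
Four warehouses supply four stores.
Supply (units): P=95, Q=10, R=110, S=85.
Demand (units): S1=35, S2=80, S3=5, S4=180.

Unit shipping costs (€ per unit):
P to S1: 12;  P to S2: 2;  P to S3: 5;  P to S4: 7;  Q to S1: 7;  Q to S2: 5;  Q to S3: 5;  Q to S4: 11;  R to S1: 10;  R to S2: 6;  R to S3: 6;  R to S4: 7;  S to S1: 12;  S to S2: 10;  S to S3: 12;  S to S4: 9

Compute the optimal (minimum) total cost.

Optimal allocation:
  P to S2: 80 × €2 = €160
  P to S3: 5 × €5 = €25
  P to S4: 10 × €7 = €70
  Q to S1: 10 × €7 = €70
  R to S1: 25 × €10 = €250
  R to S4: 85 × €7 = €595
  S to S4: 85 × €9 = €765
Total = 160 + 25 + 70 + 70 + 250 + 595 + 765 = €1935.

1935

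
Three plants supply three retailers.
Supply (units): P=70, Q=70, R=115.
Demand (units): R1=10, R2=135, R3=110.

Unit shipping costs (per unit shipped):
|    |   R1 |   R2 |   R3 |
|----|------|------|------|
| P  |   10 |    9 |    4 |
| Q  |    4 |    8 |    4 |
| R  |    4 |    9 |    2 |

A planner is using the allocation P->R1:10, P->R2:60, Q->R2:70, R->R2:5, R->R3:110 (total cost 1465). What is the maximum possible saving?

Current plan cost = 10·10 + 60·9 + 70·8 + 5·9 + 110·2 = 1465.
Optimal plan:
  P->R2: 70 × 9 = 630
  Q->R1: 5 × 4 = 20
  Q->R2: 65 × 8 = 520
  R->R1: 5 × 4 = 20
  R->R3: 110 × 2 = 220
Optimal cost = 1410.
Saving = 1465 − 1410 = 55.

55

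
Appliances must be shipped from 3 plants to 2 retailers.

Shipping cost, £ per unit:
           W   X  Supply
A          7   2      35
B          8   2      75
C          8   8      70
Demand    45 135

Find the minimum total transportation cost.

780

Optimal allocation:
  A to X: 35 × £2 = £70
  B to X: 75 × £2 = £150
  C to W: 45 × £8 = £360
  C to X: 25 × £8 = £200
Total = 70 + 150 + 360 + 200 = £780.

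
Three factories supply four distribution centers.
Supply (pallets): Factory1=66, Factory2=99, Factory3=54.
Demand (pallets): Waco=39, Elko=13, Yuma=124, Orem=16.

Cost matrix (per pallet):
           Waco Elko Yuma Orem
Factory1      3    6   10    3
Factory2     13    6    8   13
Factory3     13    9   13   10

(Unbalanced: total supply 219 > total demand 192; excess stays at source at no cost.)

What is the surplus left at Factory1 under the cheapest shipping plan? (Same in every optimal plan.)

0

An optimal plan:
  Factory1–Waco: 39 pallets
  Factory1–Yuma: 11 pallets
  Factory1–Orem: 16 pallets
  Factory2–Yuma: 99 pallets
  Factory3–Elko: 13 pallets
  Factory3–Yuma: 14 pallets
Total cost = 1366.
Factory1 ships 66 of its 66, leaving 0.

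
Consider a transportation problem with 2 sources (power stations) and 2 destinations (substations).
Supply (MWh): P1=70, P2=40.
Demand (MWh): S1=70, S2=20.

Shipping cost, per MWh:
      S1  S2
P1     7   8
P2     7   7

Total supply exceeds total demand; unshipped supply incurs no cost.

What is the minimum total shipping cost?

630

A cheapest plan:
  P1–S1: 50 × 7 = 350
  P2–S1: 20 × 7 = 140
  P2–S2: 20 × 7 = 140
Total = 350 + 140 + 140 = 630.
(Supply check: P1 ships 50; P2 ships 40.)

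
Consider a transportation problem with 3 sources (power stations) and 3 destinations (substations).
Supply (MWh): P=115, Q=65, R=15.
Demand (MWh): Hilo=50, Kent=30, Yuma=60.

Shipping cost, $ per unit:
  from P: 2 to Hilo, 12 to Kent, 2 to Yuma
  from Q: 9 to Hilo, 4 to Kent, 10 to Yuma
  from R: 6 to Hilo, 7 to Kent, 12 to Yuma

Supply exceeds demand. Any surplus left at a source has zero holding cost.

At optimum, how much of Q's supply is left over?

An optimal plan:
  P->Hilo: 50 × $2 = $100
  P->Yuma: 60 × $2 = $120
  Q->Kent: 30 × $4 = $120
Total cost = $340.
Q ships 30 of its 65, leaving 35.

35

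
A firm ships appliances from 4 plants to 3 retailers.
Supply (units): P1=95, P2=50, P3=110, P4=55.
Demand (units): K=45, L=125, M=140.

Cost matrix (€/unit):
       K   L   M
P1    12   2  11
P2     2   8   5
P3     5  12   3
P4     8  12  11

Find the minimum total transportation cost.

1270

Optimal allocation:
  P1 to L: 95 × €2 = €190
  P2 to K: 45 × €2 = €90
  P2 to M: 5 × €5 = €25
  P3 to M: 110 × €3 = €330
  P4 to L: 30 × €12 = €360
  P4 to M: 25 × €11 = €275
Total = 190 + 90 + 25 + 330 + 360 + 275 = €1270.
(Supply check: P1 ships 95; P2 ships 50; P3 ships 110; P4 ships 55.)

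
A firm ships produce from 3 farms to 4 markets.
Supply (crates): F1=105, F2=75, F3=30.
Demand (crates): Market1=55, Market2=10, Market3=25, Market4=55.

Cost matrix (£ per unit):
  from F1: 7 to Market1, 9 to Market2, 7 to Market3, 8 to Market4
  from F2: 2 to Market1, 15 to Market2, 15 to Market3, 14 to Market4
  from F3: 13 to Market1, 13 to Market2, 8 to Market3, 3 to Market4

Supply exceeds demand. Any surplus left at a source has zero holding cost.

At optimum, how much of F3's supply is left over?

Minimum-cost shipments:
  F1–Market2: 10 × £9 = £90
  F1–Market3: 25 × £7 = £175
  F1–Market4: 25 × £8 = £200
  F2–Market1: 55 × £2 = £110
  F3–Market4: 30 × £3 = £90
Total cost = £665.
F3 ships 30 of its 30, leaving 0.

0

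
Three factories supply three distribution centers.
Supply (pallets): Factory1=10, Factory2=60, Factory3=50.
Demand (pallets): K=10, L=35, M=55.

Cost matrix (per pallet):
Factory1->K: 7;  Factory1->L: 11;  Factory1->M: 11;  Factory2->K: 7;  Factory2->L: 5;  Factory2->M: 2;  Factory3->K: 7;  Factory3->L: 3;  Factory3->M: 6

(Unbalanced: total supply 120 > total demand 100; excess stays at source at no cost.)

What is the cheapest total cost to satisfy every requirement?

285

A cheapest plan:
  Factory2 to K: 5 × 7 = 35
  Factory2 to M: 55 × 2 = 110
  Factory3 to K: 5 × 7 = 35
  Factory3 to L: 35 × 3 = 105
Total = 35 + 110 + 35 + 105 = 285.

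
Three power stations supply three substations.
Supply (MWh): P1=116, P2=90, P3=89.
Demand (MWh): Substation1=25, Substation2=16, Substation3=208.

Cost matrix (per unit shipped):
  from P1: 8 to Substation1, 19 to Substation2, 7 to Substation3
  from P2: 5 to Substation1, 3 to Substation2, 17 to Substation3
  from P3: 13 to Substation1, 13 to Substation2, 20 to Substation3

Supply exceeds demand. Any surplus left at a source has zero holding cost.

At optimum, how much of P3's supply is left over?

46

An optimal plan:
  P1 to Substation3: 116 MWh
  P2 to Substation1: 25 MWh
  P2 to Substation2: 16 MWh
  P2 to Substation3: 49 MWh
  P3 to Substation3: 43 MWh
Total cost = 2678.
P3 ships 43 of its 89, leaving 46.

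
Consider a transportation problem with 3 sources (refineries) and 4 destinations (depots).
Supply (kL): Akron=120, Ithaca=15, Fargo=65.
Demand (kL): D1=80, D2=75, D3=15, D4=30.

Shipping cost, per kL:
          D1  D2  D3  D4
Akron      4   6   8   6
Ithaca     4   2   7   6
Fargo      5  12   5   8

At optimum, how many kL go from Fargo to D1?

Optimal shipments:
  Akron->D1: 30 × 4 = 120
  Akron->D2: 60 × 6 = 360
  Akron->D4: 30 × 6 = 180
  Ithaca->D2: 15 × 2 = 30
  Fargo->D1: 50 × 5 = 250
  Fargo->D3: 15 × 5 = 75
Total cost = 1015.
So Fargo→D1 carries 50 kL.

50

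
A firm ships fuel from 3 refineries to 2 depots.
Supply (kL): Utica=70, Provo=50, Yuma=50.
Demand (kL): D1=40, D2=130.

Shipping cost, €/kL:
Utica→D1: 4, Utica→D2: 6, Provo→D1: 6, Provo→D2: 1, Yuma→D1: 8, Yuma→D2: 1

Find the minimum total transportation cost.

An optimal shipping plan:
  Utica–D1: 40 × €4 = €160
  Utica–D2: 30 × €6 = €180
  Provo–D2: 50 × €1 = €50
  Yuma–D2: 50 × €1 = €50
Total = 160 + 180 + 50 + 50 = €440.

440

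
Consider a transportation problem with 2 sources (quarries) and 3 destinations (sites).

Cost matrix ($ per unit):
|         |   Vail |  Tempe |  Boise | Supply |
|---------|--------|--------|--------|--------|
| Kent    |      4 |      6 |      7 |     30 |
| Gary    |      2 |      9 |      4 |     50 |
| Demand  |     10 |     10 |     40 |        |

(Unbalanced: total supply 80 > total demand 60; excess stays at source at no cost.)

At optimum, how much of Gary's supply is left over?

Minimum-cost shipments:
  Kent–Tempe: 10 × $6 = $60
  Gary–Vail: 10 × $2 = $20
  Gary–Boise: 40 × $4 = $160
Total cost = $240.
Gary ships 50 of its 50, leaving 0.

0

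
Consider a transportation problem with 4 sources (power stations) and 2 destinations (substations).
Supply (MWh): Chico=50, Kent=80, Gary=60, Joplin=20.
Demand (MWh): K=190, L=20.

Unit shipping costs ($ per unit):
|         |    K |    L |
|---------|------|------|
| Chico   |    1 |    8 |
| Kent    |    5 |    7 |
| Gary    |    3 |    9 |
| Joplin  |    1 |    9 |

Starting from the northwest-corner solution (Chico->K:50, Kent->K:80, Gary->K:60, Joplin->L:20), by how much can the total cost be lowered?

120

Current plan cost = 50·1 + 80·5 + 60·3 + 20·9 = $810.
Optimal plan:
  Chico–K: 50 × $1 = $50
  Kent–K: 60 × $5 = $300
  Kent–L: 20 × $7 = $140
  Gary–K: 60 × $3 = $180
  Joplin–K: 20 × $1 = $20
Optimal cost = $690.
Saving = 810 − 690 = $120.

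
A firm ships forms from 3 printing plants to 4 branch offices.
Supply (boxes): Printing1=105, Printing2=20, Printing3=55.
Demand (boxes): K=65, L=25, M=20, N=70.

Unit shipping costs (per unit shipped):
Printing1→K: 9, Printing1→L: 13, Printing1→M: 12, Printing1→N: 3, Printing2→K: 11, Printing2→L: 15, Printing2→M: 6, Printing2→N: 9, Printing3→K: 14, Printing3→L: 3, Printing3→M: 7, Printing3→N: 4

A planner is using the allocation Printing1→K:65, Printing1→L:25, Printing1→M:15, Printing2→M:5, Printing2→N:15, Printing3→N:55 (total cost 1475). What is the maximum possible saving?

Current plan cost = 65·9 + 25·13 + 15·12 + 5·6 + 15·9 + 55·4 = 1475.
Optimal plan:
  Printing1->K: 65 boxes
  Printing1->N: 40 boxes
  Printing2->M: 20 boxes
  Printing3->L: 25 boxes
  Printing3->N: 30 boxes
Optimal cost = 1020.
Saving = 1475 − 1020 = 455.

455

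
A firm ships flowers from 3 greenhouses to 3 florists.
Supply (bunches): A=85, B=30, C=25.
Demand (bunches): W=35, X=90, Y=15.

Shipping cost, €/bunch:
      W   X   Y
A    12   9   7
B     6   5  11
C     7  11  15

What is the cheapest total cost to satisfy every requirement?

1070

A cheapest plan:
  A->X: 70 bunches
  A->Y: 15 bunches
  B->W: 10 bunches
  B->X: 20 bunches
  C->W: 25 bunches
Total cost = €1070.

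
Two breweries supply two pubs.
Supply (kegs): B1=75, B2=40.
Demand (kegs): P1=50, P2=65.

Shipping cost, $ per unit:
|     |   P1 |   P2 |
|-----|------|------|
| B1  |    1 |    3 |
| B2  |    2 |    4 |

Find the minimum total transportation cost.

285

Optimal allocation:
  B1 to P1: 10 kegs
  B1 to P2: 65 kegs
  B2 to P1: 40 kegs
Total cost = $285.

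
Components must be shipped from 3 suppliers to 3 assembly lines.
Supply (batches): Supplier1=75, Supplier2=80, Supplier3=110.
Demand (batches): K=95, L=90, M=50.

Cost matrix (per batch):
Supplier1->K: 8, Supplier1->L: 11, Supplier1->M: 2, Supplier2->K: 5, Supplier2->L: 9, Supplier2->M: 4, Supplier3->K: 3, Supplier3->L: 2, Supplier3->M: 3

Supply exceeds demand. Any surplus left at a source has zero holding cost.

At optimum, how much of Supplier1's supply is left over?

25

Minimum-cost shipments:
  Supplier1->M: 50 × 2 = 100
  Supplier2->K: 75 × 5 = 375
  Supplier3->K: 20 × 3 = 60
  Supplier3->L: 90 × 2 = 180
Total cost = 715.
Supplier1 ships 50 of its 75, leaving 25.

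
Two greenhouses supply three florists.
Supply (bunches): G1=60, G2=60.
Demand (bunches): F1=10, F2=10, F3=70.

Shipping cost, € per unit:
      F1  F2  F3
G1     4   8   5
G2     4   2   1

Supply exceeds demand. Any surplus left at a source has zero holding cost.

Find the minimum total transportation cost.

A cheapest plan:
  G1->F1: 10 × €4 = €40
  G1->F3: 20 × €5 = €100
  G2->F2: 10 × €2 = €20
  G2->F3: 50 × €1 = €50
Total = 40 + 100 + 20 + 50 = €210.
(Supply check: G1 ships 30; G2 ships 60.)

210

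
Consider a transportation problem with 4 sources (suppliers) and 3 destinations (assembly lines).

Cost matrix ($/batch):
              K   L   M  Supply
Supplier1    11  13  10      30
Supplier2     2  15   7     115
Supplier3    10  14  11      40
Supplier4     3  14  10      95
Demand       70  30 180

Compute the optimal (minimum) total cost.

An optimal shipping plan:
  Supplier1->L: 30 batches
  Supplier2->M: 115 batches
  Supplier3->M: 40 batches
  Supplier4->K: 70 batches
  Supplier4->M: 25 batches
Total cost = $2095.

2095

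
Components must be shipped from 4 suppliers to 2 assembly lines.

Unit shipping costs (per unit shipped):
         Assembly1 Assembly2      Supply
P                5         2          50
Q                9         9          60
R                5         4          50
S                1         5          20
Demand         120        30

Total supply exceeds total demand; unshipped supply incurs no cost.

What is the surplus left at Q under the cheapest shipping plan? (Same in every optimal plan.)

An optimal plan:
  P→Assembly1: 20 × 5 = 100
  P→Assembly2: 30 × 2 = 60
  Q→Assembly1: 30 × 9 = 270
  R→Assembly1: 50 × 5 = 250
  S→Assembly1: 20 × 1 = 20
Total cost = 700.
Q ships 30 of its 60, leaving 30.

30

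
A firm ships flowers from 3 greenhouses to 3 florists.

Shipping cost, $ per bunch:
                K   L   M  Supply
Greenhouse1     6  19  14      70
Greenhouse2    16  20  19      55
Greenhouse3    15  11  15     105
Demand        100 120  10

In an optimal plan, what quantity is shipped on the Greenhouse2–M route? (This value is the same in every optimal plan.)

Solving gives:
  Greenhouse1→K: 70 × $6 = $420
  Greenhouse2→K: 30 × $16 = $480
  Greenhouse2→L: 15 × $20 = $300
  Greenhouse2→M: 10 × $19 = $190
  Greenhouse3→L: 105 × $11 = $1155
Total cost = $2545.
So Greenhouse2→M carries 10 bunches.

10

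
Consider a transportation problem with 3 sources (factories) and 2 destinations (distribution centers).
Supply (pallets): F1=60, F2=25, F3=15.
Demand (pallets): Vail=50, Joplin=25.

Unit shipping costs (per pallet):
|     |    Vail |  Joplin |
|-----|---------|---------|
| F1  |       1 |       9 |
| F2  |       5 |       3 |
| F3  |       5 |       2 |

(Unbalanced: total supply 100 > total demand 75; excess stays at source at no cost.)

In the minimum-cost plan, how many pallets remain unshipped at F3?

An optimal plan:
  F1→Vail: 50 × 1 = 50
  F2→Joplin: 10 × 3 = 30
  F3→Joplin: 15 × 2 = 30
Total cost = 110.
F3 ships 15 of its 15, leaving 0.

0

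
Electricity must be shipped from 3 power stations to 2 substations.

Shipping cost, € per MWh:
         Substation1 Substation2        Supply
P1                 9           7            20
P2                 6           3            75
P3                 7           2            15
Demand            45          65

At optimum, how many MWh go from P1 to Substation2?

0

Solving gives:
  P1->Substation1: 20 × €9 = €180
  P2->Substation1: 25 × €6 = €150
  P2->Substation2: 50 × €3 = €150
  P3->Substation2: 15 × €2 = €30
Total cost = €510.
The route P1→Substation2 is not used.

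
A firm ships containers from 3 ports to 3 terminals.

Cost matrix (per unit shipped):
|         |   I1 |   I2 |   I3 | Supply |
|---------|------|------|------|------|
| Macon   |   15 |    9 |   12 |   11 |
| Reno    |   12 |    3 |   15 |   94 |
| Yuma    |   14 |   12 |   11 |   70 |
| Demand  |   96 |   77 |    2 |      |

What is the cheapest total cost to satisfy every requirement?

An optimal shipping plan:
  Macon->I1: 9 × 15 = 135
  Macon->I3: 2 × 12 = 24
  Reno->I1: 17 × 12 = 204
  Reno->I2: 77 × 3 = 231
  Yuma->I1: 70 × 14 = 980
Total = 135 + 24 + 204 + 231 + 980 = 1574.

1574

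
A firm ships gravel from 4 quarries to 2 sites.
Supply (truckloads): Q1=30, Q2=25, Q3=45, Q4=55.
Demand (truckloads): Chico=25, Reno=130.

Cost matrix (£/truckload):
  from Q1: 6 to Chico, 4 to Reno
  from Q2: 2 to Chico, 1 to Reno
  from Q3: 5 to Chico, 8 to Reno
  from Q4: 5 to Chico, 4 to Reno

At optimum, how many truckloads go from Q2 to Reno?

Solving gives:
  Q1–Reno: 30 × £4 = £120
  Q2–Reno: 25 × £1 = £25
  Q3–Chico: 25 × £5 = £125
  Q3–Reno: 20 × £8 = £160
  Q4–Reno: 55 × £4 = £220
Total cost = £650.
So Q2→Reno carries 25 truckloads.

25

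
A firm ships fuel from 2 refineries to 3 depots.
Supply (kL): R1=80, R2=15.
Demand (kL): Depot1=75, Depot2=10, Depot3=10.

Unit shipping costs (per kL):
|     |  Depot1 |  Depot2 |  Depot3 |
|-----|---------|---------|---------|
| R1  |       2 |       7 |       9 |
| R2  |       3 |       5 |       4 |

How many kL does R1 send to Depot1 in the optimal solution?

The minimum-cost plan:
  R1–Depot1: 75 × 2 = 150
  R1–Depot2: 5 × 7 = 35
  R2–Depot2: 5 × 5 = 25
  R2–Depot3: 10 × 4 = 40
Total cost = 250.
So R1→Depot1 carries 75 kL.

75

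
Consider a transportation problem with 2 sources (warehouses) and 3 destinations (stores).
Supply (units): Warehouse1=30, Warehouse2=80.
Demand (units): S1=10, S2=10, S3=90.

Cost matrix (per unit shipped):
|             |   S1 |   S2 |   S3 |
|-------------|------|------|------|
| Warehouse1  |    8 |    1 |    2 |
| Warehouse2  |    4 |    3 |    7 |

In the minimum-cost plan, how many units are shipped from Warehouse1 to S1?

The minimum-cost plan:
  Warehouse1→S3: 30 units
  Warehouse2→S1: 10 units
  Warehouse2→S2: 10 units
  Warehouse2→S3: 60 units
Total cost = 550.
The route Warehouse1→S1 is not used.

0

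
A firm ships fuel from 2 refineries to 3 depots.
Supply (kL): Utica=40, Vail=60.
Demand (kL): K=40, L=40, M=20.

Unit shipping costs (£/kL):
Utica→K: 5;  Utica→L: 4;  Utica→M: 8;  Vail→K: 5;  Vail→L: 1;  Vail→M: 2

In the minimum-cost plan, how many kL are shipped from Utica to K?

Solving gives:
  Utica->K: 40 kL
  Vail->L: 40 kL
  Vail->M: 20 kL
Total cost = £280.
So Utica→K carries 40 kL.

40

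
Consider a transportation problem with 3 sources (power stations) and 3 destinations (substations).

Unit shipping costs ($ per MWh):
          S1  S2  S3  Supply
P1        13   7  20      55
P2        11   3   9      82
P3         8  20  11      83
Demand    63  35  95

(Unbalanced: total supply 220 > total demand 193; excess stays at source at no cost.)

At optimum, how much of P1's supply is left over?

27

Minimum-cost shipments:
  P1 to S2: 28 MWh
  P2 to S2: 7 MWh
  P2 to S3: 75 MWh
  P3 to S1: 63 MWh
  P3 to S3: 20 MWh
Total cost = $1616.
P1 ships 28 of its 55, leaving 27.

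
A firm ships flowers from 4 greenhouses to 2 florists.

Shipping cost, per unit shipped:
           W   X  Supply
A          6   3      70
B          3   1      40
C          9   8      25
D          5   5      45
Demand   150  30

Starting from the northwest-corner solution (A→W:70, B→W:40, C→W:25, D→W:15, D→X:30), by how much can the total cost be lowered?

90

Current plan cost = 70·6 + 40·3 + 25·9 + 15·5 + 30·5 = 990.
Optimal plan:
  A→W: 40 bunches
  A→X: 30 bunches
  B→W: 40 bunches
  C→W: 25 bunches
  D→W: 45 bunches
Optimal cost = 900.
Saving = 990 − 900 = 90.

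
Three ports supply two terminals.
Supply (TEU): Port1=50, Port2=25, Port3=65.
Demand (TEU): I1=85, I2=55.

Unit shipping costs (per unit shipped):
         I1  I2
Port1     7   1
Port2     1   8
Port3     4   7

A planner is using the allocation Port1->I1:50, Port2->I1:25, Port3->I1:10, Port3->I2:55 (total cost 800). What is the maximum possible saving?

450

Current plan cost = 50·7 + 25·1 + 10·4 + 55·7 = 800.
Optimal plan:
  Port1 to I2: 50 × 1 = 50
  Port2 to I1: 25 × 1 = 25
  Port3 to I1: 60 × 4 = 240
  Port3 to I2: 5 × 7 = 35
Optimal cost = 350.
Saving = 800 − 350 = 450.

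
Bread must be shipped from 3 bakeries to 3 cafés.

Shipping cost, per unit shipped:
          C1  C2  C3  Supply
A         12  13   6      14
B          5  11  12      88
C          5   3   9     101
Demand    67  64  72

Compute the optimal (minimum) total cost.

1196

Optimal allocation:
  A to C3: 14 × 6 = 84
  B to C1: 67 × 5 = 335
  B to C3: 21 × 12 = 252
  C to C2: 64 × 3 = 192
  C to C3: 37 × 9 = 333
Total = 84 + 335 + 252 + 192 + 333 = 1196.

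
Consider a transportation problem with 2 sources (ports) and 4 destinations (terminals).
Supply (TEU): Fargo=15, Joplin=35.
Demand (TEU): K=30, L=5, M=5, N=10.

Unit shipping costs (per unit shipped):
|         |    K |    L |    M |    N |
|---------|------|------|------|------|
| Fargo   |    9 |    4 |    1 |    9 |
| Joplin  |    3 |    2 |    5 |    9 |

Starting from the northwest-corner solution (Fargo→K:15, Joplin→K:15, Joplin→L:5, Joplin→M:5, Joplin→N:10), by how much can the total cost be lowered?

Current plan cost = 15·9 + 15·3 + 5·2 + 5·5 + 10·9 = 305.
Optimal plan:
  Fargo–M: 5 × 1 = 5
  Fargo–N: 10 × 9 = 90
  Joplin–K: 30 × 3 = 90
  Joplin–L: 5 × 2 = 10
Optimal cost = 195.
Saving = 305 − 195 = 110.

110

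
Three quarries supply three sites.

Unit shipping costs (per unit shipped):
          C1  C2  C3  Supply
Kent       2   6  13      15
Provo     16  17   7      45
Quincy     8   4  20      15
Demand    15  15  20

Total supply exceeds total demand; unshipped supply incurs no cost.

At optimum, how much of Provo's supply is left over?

Minimum-cost shipments:
  Kent to C1: 15 × 2 = 30
  Provo to C3: 20 × 7 = 140
  Quincy to C2: 15 × 4 = 60
Total cost = 230.
Provo ships 20 of its 45, leaving 25.

25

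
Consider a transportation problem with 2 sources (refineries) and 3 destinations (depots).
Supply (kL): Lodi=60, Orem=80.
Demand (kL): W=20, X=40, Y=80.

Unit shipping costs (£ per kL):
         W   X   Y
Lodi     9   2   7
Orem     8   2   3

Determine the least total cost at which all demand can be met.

Optimal allocation:
  Lodi→W: 20 × £9 = £180
  Lodi→X: 40 × £2 = £80
  Orem→Y: 80 × £3 = £240
Total = 180 + 80 + 240 = £500.

500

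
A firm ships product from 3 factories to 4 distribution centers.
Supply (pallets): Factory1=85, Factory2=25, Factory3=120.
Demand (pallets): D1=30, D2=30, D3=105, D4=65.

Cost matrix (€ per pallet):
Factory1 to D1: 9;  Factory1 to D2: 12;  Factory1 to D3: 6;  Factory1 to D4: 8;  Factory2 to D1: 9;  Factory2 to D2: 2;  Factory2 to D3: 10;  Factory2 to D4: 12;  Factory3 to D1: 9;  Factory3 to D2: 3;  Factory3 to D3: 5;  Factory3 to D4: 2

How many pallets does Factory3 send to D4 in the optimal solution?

65

The minimum-cost plan:
  Factory1–D1: 30 × €9 = €270
  Factory1–D3: 55 × €6 = €330
  Factory2–D2: 25 × €2 = €50
  Factory3–D2: 5 × €3 = €15
  Factory3–D3: 50 × €5 = €250
  Factory3–D4: 65 × €2 = €130
Total cost = €1045.
So Factory3→D4 carries 65 pallets.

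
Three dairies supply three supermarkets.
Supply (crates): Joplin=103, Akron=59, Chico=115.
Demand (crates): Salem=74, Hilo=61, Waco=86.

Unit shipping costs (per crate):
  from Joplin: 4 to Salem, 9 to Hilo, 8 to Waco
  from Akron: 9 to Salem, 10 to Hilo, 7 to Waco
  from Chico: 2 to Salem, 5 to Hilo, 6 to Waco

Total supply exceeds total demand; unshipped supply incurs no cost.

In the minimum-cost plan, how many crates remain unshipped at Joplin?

56

Minimum-cost shipments:
  Joplin->Salem: 20 × 4 = 80
  Joplin->Waco: 27 × 8 = 216
  Akron->Waco: 59 × 7 = 413
  Chico->Salem: 54 × 2 = 108
  Chico->Hilo: 61 × 5 = 305
Total cost = 1122.
Joplin ships 47 of its 103, leaving 56.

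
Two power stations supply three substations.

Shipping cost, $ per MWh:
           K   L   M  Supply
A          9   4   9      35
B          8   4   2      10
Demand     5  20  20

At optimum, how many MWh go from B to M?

10

The minimum-cost plan:
  A–K: 5 × $9 = $45
  A–L: 20 × $4 = $80
  A–M: 10 × $9 = $90
  B–M: 10 × $2 = $20
Total cost = $235.
So B→M carries 10 MWh.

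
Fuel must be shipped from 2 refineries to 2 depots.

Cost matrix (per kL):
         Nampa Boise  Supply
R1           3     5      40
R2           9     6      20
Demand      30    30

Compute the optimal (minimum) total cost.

A cheapest plan:
  R1–Nampa: 30 kL
  R1–Boise: 10 kL
  R2–Boise: 20 kL
Total cost = 260.
(Supply check: R1 ships 40; R2 ships 20.)

260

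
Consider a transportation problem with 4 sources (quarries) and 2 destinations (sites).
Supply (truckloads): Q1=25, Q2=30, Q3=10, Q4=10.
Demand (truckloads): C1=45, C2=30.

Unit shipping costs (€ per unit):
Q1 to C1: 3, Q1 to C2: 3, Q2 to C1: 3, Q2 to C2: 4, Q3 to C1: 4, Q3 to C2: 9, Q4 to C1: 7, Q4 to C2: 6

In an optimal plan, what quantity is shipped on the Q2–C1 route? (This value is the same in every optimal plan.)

30

Optimal shipments:
  Q1 to C1: 5 truckloads
  Q1 to C2: 20 truckloads
  Q2 to C1: 30 truckloads
  Q3 to C1: 10 truckloads
  Q4 to C2: 10 truckloads
Total cost = €265.
So Q2→C1 carries 30 truckloads.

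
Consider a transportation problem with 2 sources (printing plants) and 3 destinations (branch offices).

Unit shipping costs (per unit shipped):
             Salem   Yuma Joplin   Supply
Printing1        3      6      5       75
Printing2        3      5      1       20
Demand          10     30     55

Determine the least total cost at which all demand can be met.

405

An optimal shipping plan:
  Printing1->Salem: 10 × 3 = 30
  Printing1->Yuma: 30 × 6 = 180
  Printing1->Joplin: 35 × 5 = 175
  Printing2->Joplin: 20 × 1 = 20
Total = 30 + 180 + 175 + 20 = 405.
(Supply check: Printing1 ships 75; Printing2 ships 20.)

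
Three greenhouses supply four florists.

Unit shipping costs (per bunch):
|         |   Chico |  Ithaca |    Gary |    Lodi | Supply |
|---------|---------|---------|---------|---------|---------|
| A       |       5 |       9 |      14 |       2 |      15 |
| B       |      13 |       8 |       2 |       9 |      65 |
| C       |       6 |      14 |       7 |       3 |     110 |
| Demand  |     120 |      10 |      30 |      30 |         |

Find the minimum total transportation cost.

1085

An optimal shipping plan:
  A→Chico: 10 × 5 = 50
  A→Lodi: 5 × 2 = 10
  B→Ithaca: 10 × 8 = 80
  B→Gary: 30 × 2 = 60
  B→Lodi: 25 × 9 = 225
  C→Chico: 110 × 6 = 660
Total = 50 + 10 + 80 + 60 + 225 + 660 = 1085.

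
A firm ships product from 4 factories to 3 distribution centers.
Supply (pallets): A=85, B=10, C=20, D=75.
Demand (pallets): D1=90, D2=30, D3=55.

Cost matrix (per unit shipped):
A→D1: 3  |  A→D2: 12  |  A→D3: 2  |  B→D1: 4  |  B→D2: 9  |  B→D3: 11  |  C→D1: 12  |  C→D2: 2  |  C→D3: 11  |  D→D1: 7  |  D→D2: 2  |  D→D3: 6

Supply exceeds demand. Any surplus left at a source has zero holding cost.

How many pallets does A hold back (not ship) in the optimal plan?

0

Minimum-cost shipments:
  A–D1: 30 × 3 = 90
  A–D3: 55 × 2 = 110
  B–D1: 10 × 4 = 40
  C–D2: 20 × 2 = 40
  D–D1: 50 × 7 = 350
  D–D2: 10 × 2 = 20
Total cost = 650.
A ships 85 of its 85, leaving 0.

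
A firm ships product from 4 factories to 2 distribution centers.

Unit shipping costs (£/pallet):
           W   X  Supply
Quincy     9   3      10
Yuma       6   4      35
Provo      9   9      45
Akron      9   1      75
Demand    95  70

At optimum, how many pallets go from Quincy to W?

10

Optimal shipments:
  Quincy–W: 10 pallets
  Yuma–W: 35 pallets
  Provo–W: 45 pallets
  Akron–W: 5 pallets
  Akron–X: 70 pallets
Total cost = £820.
So Quincy→W carries 10 pallets.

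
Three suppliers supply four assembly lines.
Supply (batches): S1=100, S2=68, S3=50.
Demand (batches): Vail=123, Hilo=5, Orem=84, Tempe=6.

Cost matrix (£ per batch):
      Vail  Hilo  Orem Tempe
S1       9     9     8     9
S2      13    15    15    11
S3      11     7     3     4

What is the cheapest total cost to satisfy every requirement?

A cheapest plan:
  S1→Vail: 61 × £9 = £549
  S1→Hilo: 5 × £9 = £45
  S1→Orem: 34 × £8 = £272
  S2→Vail: 62 × £13 = £806
  S2→Tempe: 6 × £11 = £66
  S3→Orem: 50 × £3 = £150
Total = 549 + 45 + 272 + 806 + 66 + 150 = £1888.
(Supply check: S1 ships 100; S2 ships 68; S3 ships 50.)

1888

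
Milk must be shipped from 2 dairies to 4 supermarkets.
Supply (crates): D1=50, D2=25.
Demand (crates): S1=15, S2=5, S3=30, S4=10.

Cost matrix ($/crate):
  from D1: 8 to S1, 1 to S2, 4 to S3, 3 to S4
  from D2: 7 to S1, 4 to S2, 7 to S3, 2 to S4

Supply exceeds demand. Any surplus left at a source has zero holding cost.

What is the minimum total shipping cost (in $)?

An optimal shipping plan:
  D1 to S2: 5 crates
  D1 to S3: 30 crates
  D2 to S1: 15 crates
  D2 to S4: 10 crates
Total cost = $250.

250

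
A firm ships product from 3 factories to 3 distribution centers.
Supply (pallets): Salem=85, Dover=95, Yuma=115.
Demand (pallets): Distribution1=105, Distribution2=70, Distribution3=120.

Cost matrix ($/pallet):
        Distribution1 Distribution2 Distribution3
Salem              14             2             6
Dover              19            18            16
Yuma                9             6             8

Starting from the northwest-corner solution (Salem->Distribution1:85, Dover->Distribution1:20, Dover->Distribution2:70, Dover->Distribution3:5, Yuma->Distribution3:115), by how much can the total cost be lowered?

1055

Current plan cost = 85·14 + 20·19 + 70·18 + 5·16 + 115·8 = $3830.
Optimal plan:
  Salem–Distribution2: 70 pallets
  Salem–Distribution3: 15 pallets
  Dover–Distribution3: 95 pallets
  Yuma–Distribution1: 105 pallets
  Yuma–Distribution3: 10 pallets
Optimal cost = $2775.
Saving = 3830 − 2775 = $1055.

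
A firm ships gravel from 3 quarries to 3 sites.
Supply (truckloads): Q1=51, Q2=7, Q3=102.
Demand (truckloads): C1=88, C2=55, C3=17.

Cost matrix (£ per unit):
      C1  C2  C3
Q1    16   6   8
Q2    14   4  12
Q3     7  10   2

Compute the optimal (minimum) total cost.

984

One minimum-cost allocation:
  Q1->C2: 48 × £6 = £288
  Q1->C3: 3 × £8 = £24
  Q2->C2: 7 × £4 = £28
  Q3->C1: 88 × £7 = £616
  Q3->C3: 14 × £2 = £28
Total = 288 + 24 + 28 + 616 + 28 = £984.
(Supply check: Q1 ships 51; Q2 ships 7; Q3 ships 102.)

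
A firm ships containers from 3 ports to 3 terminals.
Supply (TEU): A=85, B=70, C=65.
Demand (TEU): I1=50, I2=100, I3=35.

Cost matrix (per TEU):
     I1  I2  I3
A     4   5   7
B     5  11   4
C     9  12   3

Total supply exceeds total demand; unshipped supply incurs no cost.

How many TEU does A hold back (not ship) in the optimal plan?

0

Minimum-cost shipments:
  A→I2: 85 TEU
  B→I1: 50 TEU
  B→I2: 15 TEU
  C→I3: 35 TEU
Total cost = 945.
A ships 85 of its 85, leaving 0.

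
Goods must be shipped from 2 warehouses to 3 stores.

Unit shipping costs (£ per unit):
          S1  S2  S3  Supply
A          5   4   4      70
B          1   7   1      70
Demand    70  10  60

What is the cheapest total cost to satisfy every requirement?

Optimal allocation:
  A to S2: 10 × £4 = £40
  A to S3: 60 × £4 = £240
  B to S1: 70 × £1 = £70
Total = 40 + 240 + 70 = £350.

350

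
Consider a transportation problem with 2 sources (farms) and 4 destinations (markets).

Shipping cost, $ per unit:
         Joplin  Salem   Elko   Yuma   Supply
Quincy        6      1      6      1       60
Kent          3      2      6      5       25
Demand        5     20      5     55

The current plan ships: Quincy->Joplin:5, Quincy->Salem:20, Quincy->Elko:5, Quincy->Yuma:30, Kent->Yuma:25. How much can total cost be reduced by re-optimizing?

Current plan cost = 5·6 + 20·1 + 5·6 + 30·1 + 25·5 = $235.
Optimal plan:
  Quincy→Salem: 5 crates
  Quincy→Yuma: 55 crates
  Kent→Joplin: 5 crates
  Kent→Salem: 15 crates
  Kent→Elko: 5 crates
Optimal cost = $135.
Saving = 235 − 135 = $100.

100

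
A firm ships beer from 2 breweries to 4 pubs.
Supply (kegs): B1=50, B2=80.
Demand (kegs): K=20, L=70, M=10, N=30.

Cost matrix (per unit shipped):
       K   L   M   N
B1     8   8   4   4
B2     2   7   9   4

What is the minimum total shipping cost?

700

One minimum-cost allocation:
  B1→L: 10 × 8 = 80
  B1→M: 10 × 4 = 40
  B1→N: 30 × 4 = 120
  B2→K: 20 × 2 = 40
  B2→L: 60 × 7 = 420
Total = 80 + 40 + 120 + 40 + 420 = 700.
(Supply check: B1 ships 50; B2 ships 80.)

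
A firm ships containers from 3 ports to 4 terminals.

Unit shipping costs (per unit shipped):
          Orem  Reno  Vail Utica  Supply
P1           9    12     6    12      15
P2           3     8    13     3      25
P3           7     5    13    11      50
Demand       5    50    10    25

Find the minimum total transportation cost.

A cheapest plan:
  P1–Orem: 5 × 9 = 45
  P1–Vail: 10 × 6 = 60
  P2–Utica: 25 × 3 = 75
  P3–Reno: 50 × 5 = 250
Total = 45 + 60 + 75 + 250 = 430.

430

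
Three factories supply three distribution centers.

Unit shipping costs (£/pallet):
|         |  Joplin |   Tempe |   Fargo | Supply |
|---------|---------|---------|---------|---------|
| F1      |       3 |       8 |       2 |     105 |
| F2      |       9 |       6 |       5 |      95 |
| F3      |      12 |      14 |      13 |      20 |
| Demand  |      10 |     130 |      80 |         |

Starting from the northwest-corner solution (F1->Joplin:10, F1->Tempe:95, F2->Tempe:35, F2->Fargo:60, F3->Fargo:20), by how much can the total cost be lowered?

Current plan cost = 10·3 + 95·8 + 35·6 + 60·5 + 20·13 = £1560.
Optimal plan:
  F1–Joplin: 10 × £3 = £30
  F1–Tempe: 15 × £8 = £120
  F1–Fargo: 80 × £2 = £160
  F2–Tempe: 95 × £6 = £570
  F3–Tempe: 20 × £14 = £280
Optimal cost = £1160.
Saving = 1560 − 1160 = £400.

400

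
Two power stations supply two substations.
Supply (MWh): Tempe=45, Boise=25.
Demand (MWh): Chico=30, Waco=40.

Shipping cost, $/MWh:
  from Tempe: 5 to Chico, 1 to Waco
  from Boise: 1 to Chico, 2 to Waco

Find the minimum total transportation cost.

One minimum-cost allocation:
  Tempe to Chico: 5 MWh
  Tempe to Waco: 40 MWh
  Boise to Chico: 25 MWh
Total cost = $90.
(Supply check: Tempe ships 45; Boise ships 25.)

90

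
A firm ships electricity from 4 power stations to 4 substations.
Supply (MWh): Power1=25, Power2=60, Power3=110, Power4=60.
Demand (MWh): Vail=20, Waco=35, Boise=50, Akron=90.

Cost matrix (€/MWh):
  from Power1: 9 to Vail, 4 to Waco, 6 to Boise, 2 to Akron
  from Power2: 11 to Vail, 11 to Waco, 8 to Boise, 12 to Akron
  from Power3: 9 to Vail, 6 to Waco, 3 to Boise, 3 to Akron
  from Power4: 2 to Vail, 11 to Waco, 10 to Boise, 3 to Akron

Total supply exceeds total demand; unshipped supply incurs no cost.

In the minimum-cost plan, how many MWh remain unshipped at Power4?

0

An optimal plan:
  Power1->Waco: 25 MWh
  Power3->Waco: 10 MWh
  Power3->Boise: 50 MWh
  Power3->Akron: 50 MWh
  Power4->Vail: 20 MWh
  Power4->Akron: 40 MWh
Total cost = €620.
Power4 ships 60 of its 60, leaving 0.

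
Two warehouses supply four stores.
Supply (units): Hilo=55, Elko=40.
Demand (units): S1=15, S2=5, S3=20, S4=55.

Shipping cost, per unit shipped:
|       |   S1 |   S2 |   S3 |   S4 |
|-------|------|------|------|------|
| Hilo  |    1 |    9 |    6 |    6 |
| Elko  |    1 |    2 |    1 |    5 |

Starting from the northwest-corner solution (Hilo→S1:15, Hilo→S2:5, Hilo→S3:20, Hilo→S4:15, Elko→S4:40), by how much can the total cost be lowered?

110

Current plan cost = 15·1 + 5·9 + 20·6 + 15·6 + 40·5 = 470.
Optimal plan:
  Hilo→S1: 15 × 1 = 15
  Hilo→S4: 40 × 6 = 240
  Elko→S2: 5 × 2 = 10
  Elko→S3: 20 × 1 = 20
  Elko→S4: 15 × 5 = 75
Optimal cost = 360.
Saving = 470 − 360 = 110.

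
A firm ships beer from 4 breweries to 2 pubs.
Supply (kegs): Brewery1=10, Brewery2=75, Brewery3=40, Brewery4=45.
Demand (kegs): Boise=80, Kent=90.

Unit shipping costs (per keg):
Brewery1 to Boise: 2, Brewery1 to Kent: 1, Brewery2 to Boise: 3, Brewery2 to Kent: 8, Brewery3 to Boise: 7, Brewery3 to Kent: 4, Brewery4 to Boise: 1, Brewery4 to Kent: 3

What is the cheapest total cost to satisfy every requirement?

Optimal allocation:
  Brewery1->Kent: 10 × 1 = 10
  Brewery2->Boise: 75 × 3 = 225
  Brewery3->Kent: 40 × 4 = 160
  Brewery4->Boise: 5 × 1 = 5
  Brewery4->Kent: 40 × 3 = 120
Total = 10 + 225 + 160 + 5 + 120 = 520.
(Supply check: Brewery1 ships 10; Brewery2 ships 75; Brewery3 ships 40; Brewery4 ships 45.)

520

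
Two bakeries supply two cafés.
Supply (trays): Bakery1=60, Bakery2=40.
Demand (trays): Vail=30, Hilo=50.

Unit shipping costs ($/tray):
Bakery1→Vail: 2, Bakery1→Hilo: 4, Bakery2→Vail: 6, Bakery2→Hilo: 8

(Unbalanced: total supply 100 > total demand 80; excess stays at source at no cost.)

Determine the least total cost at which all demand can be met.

One minimum-cost allocation:
  Bakery1→Vail: 30 × $2 = $60
  Bakery1→Hilo: 30 × $4 = $120
  Bakery2→Hilo: 20 × $8 = $160
Total = 60 + 120 + 160 = $340.

340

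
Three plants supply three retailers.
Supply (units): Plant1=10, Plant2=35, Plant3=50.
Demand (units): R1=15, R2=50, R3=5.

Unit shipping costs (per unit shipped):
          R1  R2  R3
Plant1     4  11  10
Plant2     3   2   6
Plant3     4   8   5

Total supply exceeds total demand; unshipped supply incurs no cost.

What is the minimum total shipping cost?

Optimal allocation:
  Plant2->R2: 35 × 2 = 70
  Plant3->R1: 15 × 4 = 60
  Plant3->R2: 15 × 8 = 120
  Plant3->R3: 5 × 5 = 25
Total = 70 + 60 + 120 + 25 = 275.
(Supply check: Plant1 ships 0; Plant2 ships 35; Plant3 ships 35.)

275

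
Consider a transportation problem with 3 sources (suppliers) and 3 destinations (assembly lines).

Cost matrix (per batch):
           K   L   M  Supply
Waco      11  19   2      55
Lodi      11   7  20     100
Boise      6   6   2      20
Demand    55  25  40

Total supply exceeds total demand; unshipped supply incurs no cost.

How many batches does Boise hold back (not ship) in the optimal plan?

0

An optimal plan:
  Waco→M: 40 batches
  Lodi→K: 35 batches
  Lodi→L: 25 batches
  Boise→K: 20 batches
Total cost = 760.
Boise ships 20 of its 20, leaving 0.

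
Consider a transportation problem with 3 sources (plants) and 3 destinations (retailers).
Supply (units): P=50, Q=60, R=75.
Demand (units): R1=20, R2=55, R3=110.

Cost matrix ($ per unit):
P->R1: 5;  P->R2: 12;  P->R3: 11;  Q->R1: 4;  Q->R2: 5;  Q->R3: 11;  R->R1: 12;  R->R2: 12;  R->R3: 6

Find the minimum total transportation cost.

One minimum-cost allocation:
  P->R1: 15 × $5 = $75
  P->R3: 35 × $11 = $385
  Q->R1: 5 × $4 = $20
  Q->R2: 55 × $5 = $275
  R->R3: 75 × $6 = $450
Total = 75 + 385 + 20 + 275 + 450 = $1205.
(Supply check: P ships 50; Q ships 60; R ships 75.)

1205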